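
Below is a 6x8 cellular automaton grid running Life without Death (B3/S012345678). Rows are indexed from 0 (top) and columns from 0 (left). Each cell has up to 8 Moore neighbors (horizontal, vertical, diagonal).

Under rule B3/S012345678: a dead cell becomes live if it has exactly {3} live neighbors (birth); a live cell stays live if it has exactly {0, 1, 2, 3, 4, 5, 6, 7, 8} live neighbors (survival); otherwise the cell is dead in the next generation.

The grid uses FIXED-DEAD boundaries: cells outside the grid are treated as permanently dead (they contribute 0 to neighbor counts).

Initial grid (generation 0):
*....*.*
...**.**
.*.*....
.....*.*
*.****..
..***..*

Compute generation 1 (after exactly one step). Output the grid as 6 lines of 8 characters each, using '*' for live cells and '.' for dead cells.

Simulating step by step:
Generation 0 (given above): 20 live cells
Generation 1: 31 live cells
(generation 1 grid is the final answer)

Answer: *...**.*
..******
.***.*.*
.*...***
******..
.*****.*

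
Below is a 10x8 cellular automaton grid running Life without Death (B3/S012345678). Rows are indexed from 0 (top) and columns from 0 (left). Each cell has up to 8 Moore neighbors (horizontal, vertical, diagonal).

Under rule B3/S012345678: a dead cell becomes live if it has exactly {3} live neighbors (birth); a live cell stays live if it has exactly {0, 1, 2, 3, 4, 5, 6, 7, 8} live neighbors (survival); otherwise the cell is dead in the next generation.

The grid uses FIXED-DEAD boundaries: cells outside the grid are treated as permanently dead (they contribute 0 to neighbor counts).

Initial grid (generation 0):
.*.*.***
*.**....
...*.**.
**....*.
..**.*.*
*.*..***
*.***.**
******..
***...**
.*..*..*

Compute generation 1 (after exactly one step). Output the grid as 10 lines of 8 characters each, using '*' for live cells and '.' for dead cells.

Answer: .*.*****
****...*
*..****.
**.*..**
*.****.*
*.*..***
*.***.**
******..
***...**
***.*.**

Derivation:
Simulating step by step:
Generation 0 (given above): 43 live cells
Generation 1: 55 live cells
(generation 1 grid is the final answer)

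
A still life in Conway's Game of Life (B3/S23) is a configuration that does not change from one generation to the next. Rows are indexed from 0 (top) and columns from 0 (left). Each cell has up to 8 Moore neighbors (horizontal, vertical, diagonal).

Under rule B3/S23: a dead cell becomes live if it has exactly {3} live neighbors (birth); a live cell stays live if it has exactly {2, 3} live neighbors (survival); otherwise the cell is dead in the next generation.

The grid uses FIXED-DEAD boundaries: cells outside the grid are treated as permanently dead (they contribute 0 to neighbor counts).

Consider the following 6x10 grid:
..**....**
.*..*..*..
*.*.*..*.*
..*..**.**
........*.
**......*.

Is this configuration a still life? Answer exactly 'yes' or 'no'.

Compute generation 1 and compare to generation 0 (given above):
Generation 1:
..**....*.
.*..*..*.*
..*.*..*.*
.*.*.**..*
.*......*.
..........
Cell (0,9) differs: gen0=1 vs gen1=0 -> NOT a still life.

Answer: no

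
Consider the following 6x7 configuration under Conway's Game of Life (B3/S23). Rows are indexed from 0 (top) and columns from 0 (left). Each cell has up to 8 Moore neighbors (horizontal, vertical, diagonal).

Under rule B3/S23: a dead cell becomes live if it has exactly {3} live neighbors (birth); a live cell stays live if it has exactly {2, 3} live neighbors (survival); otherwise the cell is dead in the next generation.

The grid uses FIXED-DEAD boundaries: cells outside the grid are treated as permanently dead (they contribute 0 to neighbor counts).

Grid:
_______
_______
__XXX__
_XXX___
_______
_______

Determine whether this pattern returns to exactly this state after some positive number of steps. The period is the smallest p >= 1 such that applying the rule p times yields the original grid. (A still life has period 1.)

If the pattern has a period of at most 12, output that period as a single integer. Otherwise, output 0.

Answer: 2

Derivation:
Simulating and comparing each generation to the original:
Gen 0 (original, given above): 6 live cells
Gen 1: 6 live cells, differs from original
Gen 2: 6 live cells, MATCHES original -> period = 2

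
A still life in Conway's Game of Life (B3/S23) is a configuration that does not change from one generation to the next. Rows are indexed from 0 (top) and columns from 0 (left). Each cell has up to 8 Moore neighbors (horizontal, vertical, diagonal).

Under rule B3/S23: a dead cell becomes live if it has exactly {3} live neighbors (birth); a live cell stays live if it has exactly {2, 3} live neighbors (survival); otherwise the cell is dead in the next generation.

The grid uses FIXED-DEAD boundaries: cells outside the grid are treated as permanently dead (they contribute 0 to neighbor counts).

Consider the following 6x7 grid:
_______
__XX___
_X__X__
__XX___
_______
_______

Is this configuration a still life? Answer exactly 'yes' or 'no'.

Answer: yes

Derivation:
Compute generation 1 and compare to generation 0 (given above):
Generation 1:
_______
__XX___
_X__X__
__XX___
_______
_______
The grids are IDENTICAL -> still life.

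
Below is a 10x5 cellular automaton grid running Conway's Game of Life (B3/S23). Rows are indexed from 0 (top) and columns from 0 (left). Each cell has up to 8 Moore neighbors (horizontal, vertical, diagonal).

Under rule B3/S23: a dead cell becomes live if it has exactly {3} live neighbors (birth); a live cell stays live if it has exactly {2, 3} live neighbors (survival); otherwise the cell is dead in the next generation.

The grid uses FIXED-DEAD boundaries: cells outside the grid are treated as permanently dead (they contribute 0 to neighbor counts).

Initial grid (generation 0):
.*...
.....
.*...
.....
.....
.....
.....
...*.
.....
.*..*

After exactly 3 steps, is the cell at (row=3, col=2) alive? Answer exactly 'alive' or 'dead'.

Simulating step by step:
Generation 0 (given above): 5 live cells
Generation 1: 0 live cells
.....
.....
.....
.....
.....
.....
.....
.....
.....
.....
Generation 2: 0 live cells
.....
.....
.....
.....
.....
.....
.....
.....
.....
.....
Generation 3: 0 live cells
.....
.....
.....
.....
.....
.....
.....
.....
.....
.....

Cell (3,2) at generation 3: 0 -> dead

Answer: dead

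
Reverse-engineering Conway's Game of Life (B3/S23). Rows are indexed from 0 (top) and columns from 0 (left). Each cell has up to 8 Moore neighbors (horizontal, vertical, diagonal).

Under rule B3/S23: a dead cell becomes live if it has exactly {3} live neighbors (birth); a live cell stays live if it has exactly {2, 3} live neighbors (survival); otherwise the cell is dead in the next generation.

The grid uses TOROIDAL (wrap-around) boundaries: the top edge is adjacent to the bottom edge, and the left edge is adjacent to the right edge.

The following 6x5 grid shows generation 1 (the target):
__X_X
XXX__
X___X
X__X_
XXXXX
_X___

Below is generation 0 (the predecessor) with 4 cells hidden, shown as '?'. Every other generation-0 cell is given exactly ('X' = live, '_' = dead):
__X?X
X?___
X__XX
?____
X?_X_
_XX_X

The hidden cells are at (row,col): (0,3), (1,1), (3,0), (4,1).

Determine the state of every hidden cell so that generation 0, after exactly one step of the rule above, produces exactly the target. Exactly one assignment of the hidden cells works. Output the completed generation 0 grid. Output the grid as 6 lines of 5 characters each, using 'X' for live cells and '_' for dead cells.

Hidden generation-0 cells (in order): (0,3), (1,1), (3,0), (4,1).
A hidden cell only influences target cells in its own 3x3 neighborhood. Try each of the 2^4 = 16 assignments, step the completed generation 0 forward once under B3/S23, and compare with the target:
  (0,3)=_ (1,1)=_ (3,0)=_ (4,1)=_ -> step gives (1,2)='_' but target has 'X' -> reject
  (0,3)=_ (1,1)=_ (3,0)=_ (4,1)=X -> step gives (1,2)='_' but target has 'X' -> reject
  (0,3)=_ (1,1)=_ (3,0)=X (4,1)=_ -> step gives (1,2)='_' but target has 'X' -> reject
  (0,3)=_ (1,1)=_ (3,0)=X (4,1)=X -> step gives (1,2)='_' but target has 'X' -> reject
  (0,3)=_ (1,1)=X (3,0)=_ (4,1)=_ -> step gives (1,0)='_' but target has 'X' -> reject
  (0,3)=_ (1,1)=X (3,0)=_ (4,1)=X -> step gives (1,0)='_' but target has 'X' -> reject
  (0,3)=_ (1,1)=X (3,0)=X (4,1)=_ -> step gives (1,0)='_' but target has 'X' -> reject
  (0,3)=_ (1,1)=X (3,0)=X (4,1)=X -> step gives (1,0)='_' but target has 'X' -> reject
  (0,3)=X (1,1)=_ (3,0)=_ (4,1)=_ -> step reproduces the target at every cell -> ACCEPT
  (0,3)=X (1,1)=_ (3,0)=_ (4,1)=X -> step gives (3,0)='_' but target has 'X' -> reject
  (0,3)=X (1,1)=_ (3,0)=X (4,1)=_ -> step gives (2,1)='X' but target has '_' -> reject
  (0,3)=X (1,1)=_ (3,0)=X (4,1)=X -> step gives (2,1)='X' but target has '_' -> reject
  (0,3)=X (1,1)=X (3,0)=_ (4,1)=_ -> step gives (0,2)='_' but target has 'X' -> reject
  (0,3)=X (1,1)=X (3,0)=_ (4,1)=X -> step gives (0,2)='_' but target has 'X' -> reject
  (0,3)=X (1,1)=X (3,0)=X (4,1)=_ -> step gives (0,2)='_' but target has 'X' -> reject
  (0,3)=X (1,1)=X (3,0)=X (4,1)=X -> step gives (0,2)='_' but target has 'X' -> reject
Unique solution: (0,3)=live, (1,1)=dead, (3,0)=dead, (4,1)=dead.
Check: live-neighbor counts of every cell in the completed generation 0:
44343
33356
22113
32235
23323
43464
Applying B3/S23 to generation 0 with these counts gives:
__X_X
XXX__
X___X
X__X_
XXXXX
_X___
which matches the target exactly.

Answer: __XXX
X____
X__XX
_____
X__X_
_XX_X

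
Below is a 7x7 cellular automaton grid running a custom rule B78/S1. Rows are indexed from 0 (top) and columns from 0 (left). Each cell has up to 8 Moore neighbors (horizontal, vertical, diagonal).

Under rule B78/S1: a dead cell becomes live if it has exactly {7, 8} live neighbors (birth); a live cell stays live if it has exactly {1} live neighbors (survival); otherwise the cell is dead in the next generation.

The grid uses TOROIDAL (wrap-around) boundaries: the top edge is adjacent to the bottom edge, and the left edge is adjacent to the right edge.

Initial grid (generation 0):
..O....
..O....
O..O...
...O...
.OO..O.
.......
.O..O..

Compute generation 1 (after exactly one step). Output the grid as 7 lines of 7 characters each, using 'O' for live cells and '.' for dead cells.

Answer: .......
.......
.......
.......
.O.....
.......
.O.....

Derivation:
Simulating step by step:
Generation 0 (given above): 10 live cells
Generation 1: 2 live cells
(generation 1 grid is the final answer)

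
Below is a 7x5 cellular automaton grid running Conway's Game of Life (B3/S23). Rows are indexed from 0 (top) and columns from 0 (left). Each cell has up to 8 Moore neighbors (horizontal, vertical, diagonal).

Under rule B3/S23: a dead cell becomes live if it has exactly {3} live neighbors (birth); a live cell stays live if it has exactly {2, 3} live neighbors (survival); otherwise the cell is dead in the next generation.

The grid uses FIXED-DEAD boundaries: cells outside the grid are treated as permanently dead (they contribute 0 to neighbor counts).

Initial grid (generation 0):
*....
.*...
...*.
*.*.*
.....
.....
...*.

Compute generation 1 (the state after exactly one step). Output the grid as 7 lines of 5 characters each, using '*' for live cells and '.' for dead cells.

Answer: .....
.....
.***.
...*.
.....
.....
.....

Derivation:
Simulating step by step:
Generation 0 (given above): 7 live cells
Generation 1: 4 live cells
(generation 1 grid is the final answer)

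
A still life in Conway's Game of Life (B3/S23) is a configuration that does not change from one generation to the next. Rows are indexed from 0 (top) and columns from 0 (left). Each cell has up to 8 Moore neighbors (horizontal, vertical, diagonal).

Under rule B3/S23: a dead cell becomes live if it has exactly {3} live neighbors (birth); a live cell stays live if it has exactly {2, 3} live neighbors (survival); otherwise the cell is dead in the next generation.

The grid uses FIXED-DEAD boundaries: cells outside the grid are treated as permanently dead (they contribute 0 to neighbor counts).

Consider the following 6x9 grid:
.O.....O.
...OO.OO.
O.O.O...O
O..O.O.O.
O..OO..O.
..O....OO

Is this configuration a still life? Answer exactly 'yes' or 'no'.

Answer: no

Derivation:
Compute generation 1 and compare to generation 0 (given above):
Generation 1:
......OO.
.OOOOOOOO
.OO.....O
O.O..OOOO
.OOOO..O.
...O...OO
Cell (0,1) differs: gen0=1 vs gen1=0 -> NOT a still life.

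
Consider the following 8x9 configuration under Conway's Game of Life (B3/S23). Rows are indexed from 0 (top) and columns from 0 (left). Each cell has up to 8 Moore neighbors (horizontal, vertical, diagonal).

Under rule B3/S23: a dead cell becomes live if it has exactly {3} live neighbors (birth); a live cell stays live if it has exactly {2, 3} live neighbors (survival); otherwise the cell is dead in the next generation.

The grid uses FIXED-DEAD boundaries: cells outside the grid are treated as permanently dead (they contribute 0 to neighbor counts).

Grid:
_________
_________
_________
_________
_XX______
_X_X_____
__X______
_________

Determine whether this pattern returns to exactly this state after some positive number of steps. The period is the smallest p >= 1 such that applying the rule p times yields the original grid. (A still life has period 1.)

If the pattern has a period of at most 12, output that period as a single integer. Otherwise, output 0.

Simulating and comparing each generation to the original:
Gen 0 (original, given above): 5 live cells
Gen 1: 5 live cells, MATCHES original -> period = 1

Answer: 1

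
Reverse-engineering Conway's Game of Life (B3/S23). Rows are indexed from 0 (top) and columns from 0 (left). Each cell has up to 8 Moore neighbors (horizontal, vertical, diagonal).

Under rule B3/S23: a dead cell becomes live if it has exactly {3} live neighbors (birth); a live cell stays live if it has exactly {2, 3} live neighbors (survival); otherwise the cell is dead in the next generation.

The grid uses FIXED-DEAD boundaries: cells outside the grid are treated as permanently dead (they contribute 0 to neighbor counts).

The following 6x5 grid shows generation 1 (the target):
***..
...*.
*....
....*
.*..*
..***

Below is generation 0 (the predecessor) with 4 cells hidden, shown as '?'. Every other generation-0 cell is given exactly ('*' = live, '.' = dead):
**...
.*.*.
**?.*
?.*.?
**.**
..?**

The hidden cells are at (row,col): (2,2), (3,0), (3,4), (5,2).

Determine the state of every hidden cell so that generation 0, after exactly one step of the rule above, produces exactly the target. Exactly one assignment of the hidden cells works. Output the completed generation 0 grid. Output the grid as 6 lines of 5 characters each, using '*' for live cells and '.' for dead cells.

Hidden generation-0 cells (in order): (2,2), (3,0), (3,4), (5,2).
A hidden cell only influences target cells in its own 3x3 neighborhood. Try each of the 2^4 = 16 assignments, step the completed generation 0 forward once under B3/S23, and compare with the target:
  (2,2)=. (3,0)=. (3,4)=. (5,2)=. -> step gives (1,3)='.' but target has '*' -> reject
  (2,2)=. (3,0)=. (3,4)=. (5,2)=* -> step gives (1,3)='.' but target has '*' -> reject
  (2,2)=. (3,0)=. (3,4)=* (5,2)=. -> step gives (1,3)='.' but target has '*' -> reject
  (2,2)=. (3,0)=. (3,4)=* (5,2)=* -> step gives (1,3)='.' but target has '*' -> reject
  (2,2)=. (3,0)=* (3,4)=. (5,2)=. -> step gives (1,3)='.' but target has '*' -> reject
  (2,2)=. (3,0)=* (3,4)=. (5,2)=* -> step gives (1,3)='.' but target has '*' -> reject
  (2,2)=. (3,0)=* (3,4)=* (5,2)=. -> step gives (1,3)='.' but target has '*' -> reject
  (2,2)=. (3,0)=* (3,4)=* (5,2)=* -> step gives (1,3)='.' but target has '*' -> reject
  (2,2)=* (3,0)=. (3,4)=. (5,2)=. -> step reproduces the target at every cell -> ACCEPT
  (2,2)=* (3,0)=. (3,4)=. (5,2)=* -> step gives (5,1)='*' but target has '.' -> reject
  (2,2)=* (3,0)=. (3,4)=* (5,2)=. -> step gives (2,4)='*' but target has '.' -> reject
  (2,2)=* (3,0)=. (3,4)=* (5,2)=* -> step gives (2,4)='*' but target has '.' -> reject
  (2,2)=* (3,0)=* (3,4)=. (5,2)=. -> step gives (4,0)='*' but target has '.' -> reject
  (2,2)=* (3,0)=* (3,4)=. (5,2)=* -> step gives (4,0)='*' but target has '.' -> reject
  (2,2)=* (3,0)=* (3,4)=* (5,2)=. -> step gives (2,4)='*' but target has '.' -> reject
  (2,2)=* (3,0)=* (3,4)=* (5,2)=* -> step gives (2,4)='*' but target has '.' -> reject
Unique solution: (2,2)=live, (3,0)=dead, (3,4)=dead, (5,2)=dead.
Check: live-neighbor counts of every cell in the completed generation 0:
22311
55522
24441
46453
12443
22333
Applying B3/S23 to generation 0 with these counts gives:
***..
...*.
*....
....*
.*..*
..***
which matches the target exactly.

Answer: **...
.*.*.
***.*
..*..
**.**
...**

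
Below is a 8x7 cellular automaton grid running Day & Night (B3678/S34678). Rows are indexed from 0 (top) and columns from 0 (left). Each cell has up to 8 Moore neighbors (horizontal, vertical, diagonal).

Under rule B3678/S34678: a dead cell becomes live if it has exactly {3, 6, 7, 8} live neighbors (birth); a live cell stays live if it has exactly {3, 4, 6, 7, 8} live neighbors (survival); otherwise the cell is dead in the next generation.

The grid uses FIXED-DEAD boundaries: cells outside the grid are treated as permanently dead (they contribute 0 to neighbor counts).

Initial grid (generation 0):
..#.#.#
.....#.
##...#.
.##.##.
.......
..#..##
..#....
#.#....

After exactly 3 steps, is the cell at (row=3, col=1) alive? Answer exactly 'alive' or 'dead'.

Answer: alive

Derivation:
Simulating step by step:
Generation 0 (given above): 17 live cells
Generation 1: 18 live cells
.....#.
.#..###
.##..##
##.....
.####.#
.......
...#...
.#.....
Generation 2: 19 live cells
....###
..#.#.#
.##.###
#.#.#.#
###....
....#..
.......
.......
Generation 3: 18 live cells
...#.#.
.#..###
.######
###....
.#...#.
.#.....
.......
.......

Cell (3,1) at generation 3: 1 -> alive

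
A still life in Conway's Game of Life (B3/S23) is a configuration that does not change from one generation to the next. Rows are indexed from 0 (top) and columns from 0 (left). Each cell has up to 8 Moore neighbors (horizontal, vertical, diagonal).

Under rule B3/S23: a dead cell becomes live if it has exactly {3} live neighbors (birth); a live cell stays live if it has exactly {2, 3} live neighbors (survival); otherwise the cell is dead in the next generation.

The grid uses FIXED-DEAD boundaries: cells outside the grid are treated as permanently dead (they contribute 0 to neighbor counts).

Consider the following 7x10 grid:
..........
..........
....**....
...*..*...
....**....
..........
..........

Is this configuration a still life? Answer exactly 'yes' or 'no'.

Answer: yes

Derivation:
Compute generation 1 and compare to generation 0 (given above):
Generation 1:
..........
..........
....**....
...*..*...
....**....
..........
..........
The grids are IDENTICAL -> still life.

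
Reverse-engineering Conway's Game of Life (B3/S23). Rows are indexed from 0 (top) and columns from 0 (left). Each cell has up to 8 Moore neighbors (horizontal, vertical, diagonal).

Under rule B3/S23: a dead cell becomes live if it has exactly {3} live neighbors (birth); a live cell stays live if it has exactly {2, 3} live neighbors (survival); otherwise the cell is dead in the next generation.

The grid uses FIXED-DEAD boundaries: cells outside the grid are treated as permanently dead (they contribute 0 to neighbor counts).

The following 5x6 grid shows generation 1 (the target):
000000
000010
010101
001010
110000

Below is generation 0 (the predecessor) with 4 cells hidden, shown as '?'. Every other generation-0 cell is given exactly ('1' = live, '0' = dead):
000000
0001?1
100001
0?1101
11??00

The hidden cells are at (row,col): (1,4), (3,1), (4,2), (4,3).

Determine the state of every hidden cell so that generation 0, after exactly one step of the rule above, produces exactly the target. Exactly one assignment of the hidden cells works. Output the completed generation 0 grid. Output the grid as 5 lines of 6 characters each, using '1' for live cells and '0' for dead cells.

Hidden generation-0 cells (in order): (1,4), (3,1), (4,2), (4,3).
A hidden cell only influences target cells in its own 3x3 neighborhood. Try each of the 2^4 = 16 assignments, step the completed generation 0 forward once under B3/S23, and compare with the target:
  (1,4)=0 (3,1)=0 (4,2)=0 (4,3)=0 -> step gives (2,1)='0' but target has '1' -> reject
  (1,4)=0 (3,1)=0 (4,2)=0 (4,3)=1 -> step gives (2,1)='0' but target has '1' -> reject
  (1,4)=0 (3,1)=0 (4,2)=1 (4,3)=0 -> step gives (2,1)='0' but target has '1' -> reject
  (1,4)=0 (3,1)=0 (4,2)=1 (4,3)=1 -> step gives (2,1)='0' but target has '1' -> reject
  (1,4)=0 (3,1)=1 (4,2)=0 (4,3)=0 -> step reproduces the target at every cell -> ACCEPT
  (1,4)=0 (3,1)=1 (4,2)=0 (4,3)=1 -> step gives (3,2)='0' but target has '1' -> reject
  (1,4)=0 (3,1)=1 (4,2)=1 (4,3)=0 -> step gives (3,2)='0' but target has '1' -> reject
  (1,4)=0 (3,1)=1 (4,2)=1 (4,3)=1 -> step gives (3,2)='0' but target has '1' -> reject
  (1,4)=1 (3,1)=0 (4,2)=0 (4,3)=0 -> step gives (0,4)='1' but target has '0' -> reject
  (1,4)=1 (3,1)=0 (4,2)=0 (4,3)=1 -> step gives (0,4)='1' but target has '0' -> reject
  (1,4)=1 (3,1)=0 (4,2)=1 (4,3)=0 -> step gives (0,4)='1' but target has '0' -> reject
  (1,4)=1 (3,1)=0 (4,2)=1 (4,3)=1 -> step gives (0,4)='1' but target has '0' -> reject
  (1,4)=1 (3,1)=1 (4,2)=0 (4,3)=0 -> step gives (0,4)='1' but target has '0' -> reject
  (1,4)=1 (3,1)=1 (4,2)=0 (4,3)=1 -> step gives (0,4)='1' but target has '0' -> reject
  (1,4)=1 (3,1)=1 (4,2)=1 (4,3)=0 -> step gives (0,4)='1' but target has '0' -> reject
  (1,4)=1 (3,1)=1 (4,2)=1 (4,3)=1 -> step gives (0,4)='1' but target has '0' -> reject
Unique solution: (1,4)=dead, (3,1)=live, (4,2)=dead, (4,3)=dead.
Check: live-neighbor counts of every cell in the completed generation 0:
001121
111031
134352
443131
234221
Applying B3/S23 to generation 0 with these counts gives:
000000
000010
010101
001010
110000
which matches the target exactly.

Answer: 000000
000101
100001
011101
110000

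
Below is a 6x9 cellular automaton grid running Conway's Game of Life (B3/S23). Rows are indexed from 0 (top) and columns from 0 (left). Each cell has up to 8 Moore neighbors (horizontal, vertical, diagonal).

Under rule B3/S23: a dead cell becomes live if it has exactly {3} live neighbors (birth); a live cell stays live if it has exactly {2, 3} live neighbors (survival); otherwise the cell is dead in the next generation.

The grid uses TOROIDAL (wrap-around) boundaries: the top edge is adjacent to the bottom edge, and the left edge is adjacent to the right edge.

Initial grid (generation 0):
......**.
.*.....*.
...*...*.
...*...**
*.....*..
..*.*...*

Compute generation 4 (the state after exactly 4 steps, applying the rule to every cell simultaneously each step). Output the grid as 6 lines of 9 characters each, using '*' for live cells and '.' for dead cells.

Answer: .*..*.*.*
.........
.........
.........
**..***.*
.*..*....

Derivation:
Simulating step by step:
Generation 0 (given above): 14 live cells
Generation 1: 16 live cells
......***
.......**
..*...**.
......***
*..*.....
.....**.*
Generation 2: 10 live cells
*....*...
.........
.........
......*.*
*....*...
*....**.*
Generation 3: 12 live cells
*....**.*
.........
.........
.........
*....*...
**..***.*
Generation 4: 12 live cells
(generation 4 grid is the final answer)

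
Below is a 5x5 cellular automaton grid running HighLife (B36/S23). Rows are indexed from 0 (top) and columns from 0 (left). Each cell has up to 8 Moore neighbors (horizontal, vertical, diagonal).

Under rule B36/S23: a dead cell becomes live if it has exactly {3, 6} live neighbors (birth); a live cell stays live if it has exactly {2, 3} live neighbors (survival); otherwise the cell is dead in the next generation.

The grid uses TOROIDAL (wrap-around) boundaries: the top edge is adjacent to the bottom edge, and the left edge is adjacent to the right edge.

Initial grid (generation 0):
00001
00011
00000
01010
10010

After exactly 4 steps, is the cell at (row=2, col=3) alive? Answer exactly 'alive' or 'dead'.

Simulating step by step:
Generation 0 (given above): 7 live cells
Generation 1: 11 live cells
10000
00011
00111
00101
10110
Generation 2: 11 live cells
11100
10100
10100
10000
10110
Generation 3: 14 live cells
10000
10111
10001
10110
11110
Generation 4: 8 live cells
01001
00010
00010
01001
10010

Cell (2,3) at generation 4: 1 -> alive

Answer: alive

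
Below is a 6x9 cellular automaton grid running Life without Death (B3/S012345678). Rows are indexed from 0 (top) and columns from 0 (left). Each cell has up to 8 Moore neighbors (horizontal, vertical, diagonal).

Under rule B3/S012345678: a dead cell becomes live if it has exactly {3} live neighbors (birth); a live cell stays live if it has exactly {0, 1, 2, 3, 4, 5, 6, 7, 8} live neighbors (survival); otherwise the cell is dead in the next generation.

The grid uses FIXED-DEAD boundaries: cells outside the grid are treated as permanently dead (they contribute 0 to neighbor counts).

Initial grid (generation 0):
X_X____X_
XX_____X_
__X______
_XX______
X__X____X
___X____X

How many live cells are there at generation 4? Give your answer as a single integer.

Simulating step by step:
Generation 0 (given above): 14 live cells
Generation 1: 18 live cells
X_X____X_
XXX____X_
X_X______
_XXX_____
XX_X____X
___X____X
Generation 2: 21 live cells
X_X____X_
XXXX___X_
X_X______
_XXX_____
XX_XX___X
__XX____X
Generation 3: 25 live cells
X_XX___X_
XXXX___X_
X_X______
_XXXX____
XX_XX___X
_XXXX___X
Generation 4: 28 live cells
X_XX___X_
XXXX___X_
X_X_X____
_XXXX____
XX_XXX__X
XXXXX___X
Population at generation 4: 28

Answer: 28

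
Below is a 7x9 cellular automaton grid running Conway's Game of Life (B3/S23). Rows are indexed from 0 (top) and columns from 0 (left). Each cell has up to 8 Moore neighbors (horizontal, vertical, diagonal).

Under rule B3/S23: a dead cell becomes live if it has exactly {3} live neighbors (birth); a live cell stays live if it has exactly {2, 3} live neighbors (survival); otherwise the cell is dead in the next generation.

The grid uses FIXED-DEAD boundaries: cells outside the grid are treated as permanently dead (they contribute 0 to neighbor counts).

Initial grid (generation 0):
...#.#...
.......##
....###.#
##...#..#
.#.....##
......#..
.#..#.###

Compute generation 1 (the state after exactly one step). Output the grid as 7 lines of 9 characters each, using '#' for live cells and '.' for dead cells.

Answer: .........
.......##
....###.#
##..##..#
##....###
.....##..
.....###.

Derivation:
Simulating step by step:
Generation 0 (given above): 21 live cells
Generation 1: 21 live cells
(generation 1 grid is the final answer)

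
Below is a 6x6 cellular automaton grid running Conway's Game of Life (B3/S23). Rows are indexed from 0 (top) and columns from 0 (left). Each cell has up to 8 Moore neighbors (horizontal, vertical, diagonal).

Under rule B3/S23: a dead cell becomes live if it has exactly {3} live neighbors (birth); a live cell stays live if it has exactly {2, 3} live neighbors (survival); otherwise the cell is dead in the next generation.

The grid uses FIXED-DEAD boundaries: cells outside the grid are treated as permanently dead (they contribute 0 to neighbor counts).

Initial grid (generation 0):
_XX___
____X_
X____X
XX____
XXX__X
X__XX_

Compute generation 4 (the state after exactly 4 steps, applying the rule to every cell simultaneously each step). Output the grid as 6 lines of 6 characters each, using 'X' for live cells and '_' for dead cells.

Answer: ______
______
__X___
___X__
_X____
__X___

Derivation:
Simulating step by step:
Generation 0 (given above): 14 live cells
Generation 1: 11 live cells
______
_X____
XX____
__X___
__XXX_
X_XXX_
Generation 2: 10 live cells
______
XX____
XXX___
__X___
____X_
_XX_X_
Generation 3: 9 live cells
______
X_X___
X_X___
__XX__
_XX___
___X__
Generation 4: 4 live cells
(generation 4 grid is the final answer)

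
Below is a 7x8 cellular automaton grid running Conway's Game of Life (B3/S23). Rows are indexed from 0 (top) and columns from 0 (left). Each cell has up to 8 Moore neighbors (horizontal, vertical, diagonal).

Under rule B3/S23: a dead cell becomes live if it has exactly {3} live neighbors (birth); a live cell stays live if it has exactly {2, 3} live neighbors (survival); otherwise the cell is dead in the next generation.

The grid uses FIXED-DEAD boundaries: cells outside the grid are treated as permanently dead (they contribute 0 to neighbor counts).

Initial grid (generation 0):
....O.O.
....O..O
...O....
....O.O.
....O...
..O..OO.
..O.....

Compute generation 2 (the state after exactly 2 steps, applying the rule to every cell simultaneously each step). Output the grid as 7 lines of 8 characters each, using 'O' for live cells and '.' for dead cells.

Simulating step by step:
Generation 0 (given above): 12 live cells
Generation 1: 15 live cells
.....O..
...OOO..
...OOO..
...OOO..
...OO.O.
...O.O..
........
Generation 2: 11 live cells
(generation 2 grid is the final answer)

Answer: .....O..
...O..O.
..O...O.
..O...O.
..O...O.
...O.O..
........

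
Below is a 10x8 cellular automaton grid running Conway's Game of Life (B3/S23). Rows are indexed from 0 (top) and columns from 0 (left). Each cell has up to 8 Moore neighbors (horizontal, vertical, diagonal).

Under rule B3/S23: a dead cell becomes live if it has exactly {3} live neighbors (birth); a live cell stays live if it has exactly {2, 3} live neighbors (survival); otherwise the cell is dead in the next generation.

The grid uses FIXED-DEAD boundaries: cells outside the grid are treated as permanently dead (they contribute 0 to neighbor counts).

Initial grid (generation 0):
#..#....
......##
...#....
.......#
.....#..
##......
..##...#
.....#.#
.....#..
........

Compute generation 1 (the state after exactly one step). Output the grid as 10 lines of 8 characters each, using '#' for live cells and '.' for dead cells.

Answer: ........
........
......##
........
........
.##.....
.##...#.
....#...
......#.
........

Derivation:
Simulating step by step:
Generation 0 (given above): 15 live cells
Generation 1: 9 live cells
(generation 1 grid is the final answer)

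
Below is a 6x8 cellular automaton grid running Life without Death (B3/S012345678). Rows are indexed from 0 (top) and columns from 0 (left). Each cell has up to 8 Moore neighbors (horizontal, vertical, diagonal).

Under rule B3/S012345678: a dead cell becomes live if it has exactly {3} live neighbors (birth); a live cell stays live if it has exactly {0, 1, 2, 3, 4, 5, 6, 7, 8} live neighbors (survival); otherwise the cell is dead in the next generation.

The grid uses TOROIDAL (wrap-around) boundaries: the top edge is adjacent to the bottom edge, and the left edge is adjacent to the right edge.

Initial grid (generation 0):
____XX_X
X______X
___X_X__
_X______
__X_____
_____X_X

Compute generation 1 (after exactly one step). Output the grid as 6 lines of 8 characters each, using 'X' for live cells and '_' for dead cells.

Simulating step by step:
Generation 0 (given above): 11 live cells
Generation 1: 15 live cells
(generation 1 grid is the final answer)

Answer: ____XX_X
X____X_X
X__X_X__
_XX_____
__X_____
____XX_X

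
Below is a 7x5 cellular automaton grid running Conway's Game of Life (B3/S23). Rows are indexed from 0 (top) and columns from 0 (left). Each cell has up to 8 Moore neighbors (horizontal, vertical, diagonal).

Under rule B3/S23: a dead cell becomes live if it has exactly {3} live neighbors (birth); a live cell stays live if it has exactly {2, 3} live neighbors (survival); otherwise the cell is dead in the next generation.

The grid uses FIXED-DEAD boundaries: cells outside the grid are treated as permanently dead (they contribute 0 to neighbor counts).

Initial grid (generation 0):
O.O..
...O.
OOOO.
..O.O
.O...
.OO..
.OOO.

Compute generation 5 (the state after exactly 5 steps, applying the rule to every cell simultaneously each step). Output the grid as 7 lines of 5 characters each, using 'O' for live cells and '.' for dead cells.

Answer: .....
.....
.....
.....
.....
.O.O.
.O.O.

Derivation:
Simulating step by step:
Generation 0 (given above): 15 live cells
Generation 1: 11 live cells
.....
O..O.
.O..O
O....
.O.O.
O..O.
.O.O.
Generation 2: 13 live cells
.....
.....
OO...
OOO..
OOO..
OO.OO
..O..
Generation 3: 7 live cells
.....
.....
O.O..
.....
.....
O..O.
.OOO.
Generation 4: 5 live cells
.....
.....
.....
.....
.....
.O.O.
.OOO.
Generation 5: 4 live cells
(generation 5 grid is the final answer)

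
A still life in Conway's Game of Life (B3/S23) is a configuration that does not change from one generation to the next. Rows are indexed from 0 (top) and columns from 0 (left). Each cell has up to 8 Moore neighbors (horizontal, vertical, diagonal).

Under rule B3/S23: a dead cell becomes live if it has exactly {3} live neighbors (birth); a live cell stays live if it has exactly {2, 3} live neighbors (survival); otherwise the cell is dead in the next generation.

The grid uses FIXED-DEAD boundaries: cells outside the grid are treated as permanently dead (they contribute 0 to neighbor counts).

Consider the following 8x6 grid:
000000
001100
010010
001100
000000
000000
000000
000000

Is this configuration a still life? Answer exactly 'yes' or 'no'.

Answer: yes

Derivation:
Compute generation 1 and compare to generation 0 (given above):
Generation 1:
000000
001100
010010
001100
000000
000000
000000
000000
The grids are IDENTICAL -> still life.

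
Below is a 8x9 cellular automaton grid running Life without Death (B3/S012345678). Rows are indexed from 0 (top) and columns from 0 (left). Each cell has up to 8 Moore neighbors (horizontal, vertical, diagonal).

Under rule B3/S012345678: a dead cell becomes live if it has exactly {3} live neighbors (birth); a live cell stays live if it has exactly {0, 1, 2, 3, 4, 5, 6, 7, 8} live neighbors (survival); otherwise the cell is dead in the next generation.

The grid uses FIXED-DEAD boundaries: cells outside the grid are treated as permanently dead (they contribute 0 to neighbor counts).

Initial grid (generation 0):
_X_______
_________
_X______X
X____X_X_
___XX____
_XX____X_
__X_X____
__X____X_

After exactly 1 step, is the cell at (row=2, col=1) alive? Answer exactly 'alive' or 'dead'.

Simulating step by step:
Generation 0 (given above): 15 live cells
Generation 1: 21 live cells
_X_______
_________
_X______X
X___XX_X_
_XXXX_X__
_XX_X__X_
__X_X____
__XX___X_

Cell (2,1) at generation 1: 1 -> alive

Answer: alive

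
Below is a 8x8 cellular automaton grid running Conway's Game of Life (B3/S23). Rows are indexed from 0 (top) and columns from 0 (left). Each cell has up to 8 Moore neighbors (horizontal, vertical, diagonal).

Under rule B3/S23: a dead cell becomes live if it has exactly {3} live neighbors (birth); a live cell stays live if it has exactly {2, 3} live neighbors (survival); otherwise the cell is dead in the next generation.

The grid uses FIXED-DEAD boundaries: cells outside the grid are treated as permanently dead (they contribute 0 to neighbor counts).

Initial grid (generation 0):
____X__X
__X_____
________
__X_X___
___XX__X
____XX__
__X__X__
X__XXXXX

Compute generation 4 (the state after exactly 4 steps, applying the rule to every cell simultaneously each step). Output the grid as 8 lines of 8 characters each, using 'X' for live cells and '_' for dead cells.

Answer: ________
________
________
________
________
________
________
________

Derivation:
Simulating step by step:
Generation 0 (given above): 18 live cells
Generation 1: 8 live cells
________
________
___X____
____X___
________
_____XX_
________
___XXXX_
Generation 2: 3 live cells
________
________
________
________
_____X__
________
________
____XX__
Generation 3: 0 live cells
________
________
________
________
________
________
________
________
Generation 4: 0 live cells
(generation 4 grid is the final answer)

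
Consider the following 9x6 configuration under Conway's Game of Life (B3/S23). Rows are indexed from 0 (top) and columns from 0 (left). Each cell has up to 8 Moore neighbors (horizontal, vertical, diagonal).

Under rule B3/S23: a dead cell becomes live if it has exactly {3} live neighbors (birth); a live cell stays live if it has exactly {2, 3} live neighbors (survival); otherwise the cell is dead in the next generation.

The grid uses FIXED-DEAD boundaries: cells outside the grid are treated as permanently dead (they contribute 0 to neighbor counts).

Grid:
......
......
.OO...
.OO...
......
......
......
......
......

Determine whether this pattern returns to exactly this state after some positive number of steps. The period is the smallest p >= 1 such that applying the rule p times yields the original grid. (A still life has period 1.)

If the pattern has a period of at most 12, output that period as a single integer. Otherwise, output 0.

Simulating and comparing each generation to the original:
Gen 0 (original, given above): 4 live cells
Gen 1: 4 live cells, MATCHES original -> period = 1

Answer: 1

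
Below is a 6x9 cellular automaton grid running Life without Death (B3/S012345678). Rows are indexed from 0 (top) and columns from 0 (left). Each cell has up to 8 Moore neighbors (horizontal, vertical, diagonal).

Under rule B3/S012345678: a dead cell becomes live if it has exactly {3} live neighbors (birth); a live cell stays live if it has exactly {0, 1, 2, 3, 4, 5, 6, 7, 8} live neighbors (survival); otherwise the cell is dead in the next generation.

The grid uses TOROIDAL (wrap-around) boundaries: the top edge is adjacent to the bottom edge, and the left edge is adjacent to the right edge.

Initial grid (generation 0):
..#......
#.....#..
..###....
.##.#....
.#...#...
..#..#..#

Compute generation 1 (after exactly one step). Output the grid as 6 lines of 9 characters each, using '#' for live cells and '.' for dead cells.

Answer: .##......
###...#..
..####...
.##.##...
##.###...
.##..#..#

Derivation:
Simulating step by step:
Generation 0 (given above): 14 live cells
Generation 1: 23 live cells
(generation 1 grid is the final answer)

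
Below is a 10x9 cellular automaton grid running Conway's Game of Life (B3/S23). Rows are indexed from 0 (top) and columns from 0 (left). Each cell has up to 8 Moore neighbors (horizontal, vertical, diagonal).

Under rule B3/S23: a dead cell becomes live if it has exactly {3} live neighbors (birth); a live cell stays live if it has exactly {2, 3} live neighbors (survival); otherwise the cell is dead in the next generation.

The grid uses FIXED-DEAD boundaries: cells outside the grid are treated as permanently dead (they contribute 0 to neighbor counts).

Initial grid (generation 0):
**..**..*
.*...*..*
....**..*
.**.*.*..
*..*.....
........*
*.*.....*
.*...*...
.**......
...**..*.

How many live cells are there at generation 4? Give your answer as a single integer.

Simulating step by step:
Generation 0 (given above): 28 live cells
Generation 1: 30 live cells
**..**...
**....***
.****.**.
.**.*....
.***.....
.*.......
.*.......
*........
.****....
..**.....
Generation 2: 24 live cells
**...***.
........*
....*.*.*
*...**...
*..*.....
**.......
**.......
*..*.....
.*..*....
.*..*....
Generation 3: 19 live cells
......**.
........*
....*..*.
...***...
*...*....
..*......
..*......
*.*......
*****....
.........
Generation 4: 21 live cells
.......*.
......*.*
...***...
...*.*...
....**...
.*.*.....
..**.....
*........
*.**.....
.***.....
Population at generation 4: 21

Answer: 21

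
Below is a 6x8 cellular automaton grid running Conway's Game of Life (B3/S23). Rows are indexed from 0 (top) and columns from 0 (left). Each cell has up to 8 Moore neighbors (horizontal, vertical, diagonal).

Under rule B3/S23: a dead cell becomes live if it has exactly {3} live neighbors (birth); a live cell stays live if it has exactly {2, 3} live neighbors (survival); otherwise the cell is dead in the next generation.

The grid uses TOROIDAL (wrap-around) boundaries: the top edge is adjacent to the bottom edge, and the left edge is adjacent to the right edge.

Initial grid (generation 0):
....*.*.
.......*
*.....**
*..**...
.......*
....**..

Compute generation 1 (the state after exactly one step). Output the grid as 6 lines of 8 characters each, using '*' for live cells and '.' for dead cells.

Simulating step by step:
Generation 0 (given above): 12 live cells
Generation 1: 13 live cells
(generation 1 grid is the final answer)

Answer: ....*.*.
*....*..
*.....*.
*.....*.
...*.*..
....***.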